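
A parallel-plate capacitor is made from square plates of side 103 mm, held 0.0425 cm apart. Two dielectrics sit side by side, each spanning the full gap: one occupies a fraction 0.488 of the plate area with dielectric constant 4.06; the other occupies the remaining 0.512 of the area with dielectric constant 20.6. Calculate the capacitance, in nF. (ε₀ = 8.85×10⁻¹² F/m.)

2.77 nF

A = (103 mm)² = 1.06×10⁻² m².
Side-by-side slabs ⇒ two capacitors in parallel, each spanning the full gap.
C₁ = κ₁ε₀A₁/d = 4.06 × 8.85×10⁻¹² × 5.18×10⁻³ / 4.25×10⁻⁴ = 4.38×10⁻¹⁰ F.
C₂ = κ₂ε₀A₂/d = 20.6 × 8.85×10⁻¹² × 5.43×10⁻³ / 4.25×10⁻⁴ = 2.33×10⁻⁹ F.
C = C₁ + C₂ = 2.77×10⁻⁹ F.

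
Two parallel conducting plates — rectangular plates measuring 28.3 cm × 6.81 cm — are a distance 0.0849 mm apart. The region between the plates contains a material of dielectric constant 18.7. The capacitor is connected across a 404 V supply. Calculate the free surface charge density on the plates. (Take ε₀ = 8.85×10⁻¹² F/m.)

78.8 nC/cm²

A = 28.3 × 6.81 cm² = 1.93×10⁻² m².
C = κε₀A/d = 18.7 × 8.85×10⁻¹² × 1.93×10⁻² / 8.49×10⁻⁵ = 3.76×10⁻⁸ F.
σ = Q/A = CV/A = 3.76×10⁻⁸ × 404 / 1.93×10⁻² = 7.88×10⁻⁴ C/m².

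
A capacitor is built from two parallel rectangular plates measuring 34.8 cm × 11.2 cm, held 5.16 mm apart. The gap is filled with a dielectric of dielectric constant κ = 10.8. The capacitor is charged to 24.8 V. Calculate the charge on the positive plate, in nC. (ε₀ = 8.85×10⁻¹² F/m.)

A = 34.8 × 11.2 cm² = 3.90×10⁻² m².
C = κε₀A/d = 10.8 × 8.85×10⁻¹² × 3.90×10⁻² / 5.16×10⁻³ = 7.22×10⁻¹⁰ F.
Q = CV = 7.22×10⁻¹⁰ × 24.8 = 1.79×10⁻⁸ C.

17.9 nC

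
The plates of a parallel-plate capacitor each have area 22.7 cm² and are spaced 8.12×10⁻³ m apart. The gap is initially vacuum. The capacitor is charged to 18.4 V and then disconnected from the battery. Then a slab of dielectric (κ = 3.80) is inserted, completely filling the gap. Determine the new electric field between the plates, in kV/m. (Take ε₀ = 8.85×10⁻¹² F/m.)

0.596 kV/m

A = 22.7 cm² = 2.27×10⁻³ m².
Initially C₁ = ε₀A/d = 8.85×10⁻¹² × 2.27×10⁻³ / 8.12×10⁻³ = 2.47×10⁻¹² F.
E₁ = 2.27×10³ V/m.
Isolated ⇒ Q is held fixed. V₂ = Q/C₂ = V₁/3.80; E = V/d, so E₂/E₁ = (V₂/V₁)(d₁/d₂) = 0.263.
E₂ = 0.263 × 2.27×10³ = 5.96×10² V/m.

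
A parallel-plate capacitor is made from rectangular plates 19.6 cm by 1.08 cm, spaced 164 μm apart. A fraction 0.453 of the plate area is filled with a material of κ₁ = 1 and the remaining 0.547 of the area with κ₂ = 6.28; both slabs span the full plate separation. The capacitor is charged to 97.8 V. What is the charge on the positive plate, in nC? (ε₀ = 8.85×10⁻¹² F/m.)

A = 19.6 × 1.08 cm² = 2.12×10⁻³ m².
Side-by-side slabs ⇒ two capacitors in parallel, each spanning the full gap.
C₁ = κ₁ε₀A₁/d = 1.00 × 8.85×10⁻¹² × 9.59×10⁻⁴ / 1.64×10⁻⁴ = 5.17×10⁻¹¹ F.
C₂ = κ₂ε₀A₂/d = 6.28 × 8.85×10⁻¹² × 1.16×10⁻³ / 1.64×10⁻⁴ = 3.92×10⁻¹⁰ F.
C = C₁ + C₂ = 4.44×10⁻¹⁰ F.
Q = CV = 4.44×10⁻¹⁰ × 97.8 = 4.34×10⁻⁸ C.

Q ≈ 43.4 nC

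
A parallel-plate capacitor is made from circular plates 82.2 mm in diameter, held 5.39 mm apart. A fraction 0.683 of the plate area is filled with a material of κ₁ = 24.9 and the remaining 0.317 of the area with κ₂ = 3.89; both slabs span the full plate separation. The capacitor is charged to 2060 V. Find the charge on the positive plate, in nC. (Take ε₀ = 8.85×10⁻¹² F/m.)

327 nC

A = π(82.2/2 mm)² = 5.31×10⁻³ m².
Side-by-side slabs ⇒ two capacitors in parallel, each spanning the full gap.
C₁ = κ₁ε₀A₁/d = 24.9 × 8.85×10⁻¹² × 3.62×10⁻³ / 5.39×10⁻³ = 1.48×10⁻¹⁰ F.
C₂ = κ₂ε₀A₂/d = 3.89 × 8.85×10⁻¹² × 1.68×10⁻³ / 5.39×10⁻³ = 1.07×10⁻¹¹ F.
C = C₁ + C₂ = 1.59×10⁻¹⁰ F.
Q = CV = 1.59×10⁻¹⁰ × 2060 = 3.27×10⁻⁷ C.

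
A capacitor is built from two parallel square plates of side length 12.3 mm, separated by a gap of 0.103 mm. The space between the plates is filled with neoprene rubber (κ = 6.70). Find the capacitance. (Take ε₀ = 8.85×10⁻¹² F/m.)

C ≈ 87.1 pF

A = (12.3 mm)² = 1.51×10⁻⁴ m².
C = κε₀A/d = 6.70 × 8.85×10⁻¹² × 1.51×10⁻⁴ / 1.03×10⁻⁴ = 8.71×10⁻¹¹ F.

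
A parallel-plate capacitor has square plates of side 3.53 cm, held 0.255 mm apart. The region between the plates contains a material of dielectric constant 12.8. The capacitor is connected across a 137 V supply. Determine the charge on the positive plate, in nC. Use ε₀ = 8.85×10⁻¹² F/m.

Q ≈ 75.8 nC

A = (3.53 cm)² = 1.25×10⁻³ m².
C = κε₀A/d = 12.8 × 8.85×10⁻¹² × 1.25×10⁻³ / 2.55×10⁻⁴ = 5.54×10⁻¹⁰ F.
Q = CV = 5.54×10⁻¹⁰ × 137 = 7.58×10⁻⁸ C.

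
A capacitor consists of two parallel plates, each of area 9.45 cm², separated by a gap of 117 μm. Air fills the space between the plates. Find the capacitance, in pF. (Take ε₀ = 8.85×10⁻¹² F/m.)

C ≈ 71.5 pF

A = 9.45 cm² = 9.45×10⁻⁴ m².
C = ε₀A/d = 8.85×10⁻¹² × 9.45×10⁻⁴ / 1.17×10⁻⁴ = 7.15×10⁻¹¹ F.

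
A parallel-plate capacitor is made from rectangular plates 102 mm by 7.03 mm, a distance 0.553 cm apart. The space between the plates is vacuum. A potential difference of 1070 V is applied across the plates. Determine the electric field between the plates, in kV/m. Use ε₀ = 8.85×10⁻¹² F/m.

E = V/d = 1070 / 5.53×10⁻³ = 1.93×10⁵ V/m.

193 kV/m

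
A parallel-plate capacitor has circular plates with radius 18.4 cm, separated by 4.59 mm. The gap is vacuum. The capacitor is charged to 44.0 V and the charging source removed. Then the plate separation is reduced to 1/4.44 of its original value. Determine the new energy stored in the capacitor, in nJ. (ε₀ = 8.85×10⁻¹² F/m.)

44.7 nJ

A = π(18.4 cm)² = 0.106 m².
Initially C₁ = ε₀A/d = 8.85×10⁻¹² × 0.106 / 4.59×10⁻³ = 2.05×10⁻¹⁰ F.
U₁ = 1.99×10⁻⁷ J.
Isolated ⇒ Q is held fixed. C₂ = 4.44 C₁ and U = Q²/(2C), so U₂/U₁ = C₁/C₂ = 0.225.
U₂ = 0.225 × 1.99×10⁻⁷ = 4.47×10⁻⁸ J.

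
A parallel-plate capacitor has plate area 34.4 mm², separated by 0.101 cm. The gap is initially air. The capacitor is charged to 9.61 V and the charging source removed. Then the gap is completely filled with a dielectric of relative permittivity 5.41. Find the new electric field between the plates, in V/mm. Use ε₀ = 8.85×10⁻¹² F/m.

E ≈ 1.76 V/mm

A = 34.4 mm² = 3.44×10⁻⁵ m².
Initially C₁ = ε₀A/d = 8.85×10⁻¹² × 3.44×10⁻⁵ / 1.01×10⁻³ = 3.01×10⁻¹³ F.
E₁ = 9.51×10³ V/m.
Isolated ⇒ Q is held fixed. V₂ = Q/C₂ = V₁/5.41; E = V/d, so E₂/E₁ = (V₂/V₁)(d₁/d₂) = 0.185.
E₂ = 0.185 × 9.51×10³ = 1.76×10³ V/m.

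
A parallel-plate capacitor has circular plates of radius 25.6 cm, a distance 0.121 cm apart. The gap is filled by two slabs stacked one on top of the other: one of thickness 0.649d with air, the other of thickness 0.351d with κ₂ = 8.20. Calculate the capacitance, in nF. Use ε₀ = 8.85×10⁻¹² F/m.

A = π(25.6 cm)² = 0.206 m².
Stacked slabs ⇒ two capacitors in series, each with the full plate area.
C₁ = κ₁ε₀A/d₁ = 1.00 × 8.85×10⁻¹² × 0.206 / 7.85×10⁻⁴ = 2.32×10⁻⁹ F.
C₂ = κ₂ε₀A/d₂ = 8.20 × 8.85×10⁻¹² × 0.206 / 4.25×10⁻⁴ = 3.52×10⁻⁸ F.
C = (1/C₁ + 1/C₂)⁻¹ = 2.18×10⁻⁹ F.

2.18 nF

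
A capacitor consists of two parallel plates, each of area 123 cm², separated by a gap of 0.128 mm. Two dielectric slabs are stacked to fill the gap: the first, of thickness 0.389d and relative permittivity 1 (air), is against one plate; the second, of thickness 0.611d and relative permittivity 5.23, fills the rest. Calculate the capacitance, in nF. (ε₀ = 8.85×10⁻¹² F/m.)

A = 123 cm² = 1.23×10⁻² m².
Stacked slabs ⇒ two capacitors in series, each with the full plate area.
C₁ = κ₁ε₀A/d₁ = 1.00 × 8.85×10⁻¹² × 1.23×10⁻² / 4.98×10⁻⁵ = 2.19×10⁻⁹ F.
C₂ = κ₂ε₀A/d₂ = 5.23 × 8.85×10⁻¹² × 1.23×10⁻² / 7.82×10⁻⁵ = 7.28×10⁻⁹ F.
C = (1/C₁ + 1/C₂)⁻¹ = 1.68×10⁻⁹ F.

C ≈ 1.68 nF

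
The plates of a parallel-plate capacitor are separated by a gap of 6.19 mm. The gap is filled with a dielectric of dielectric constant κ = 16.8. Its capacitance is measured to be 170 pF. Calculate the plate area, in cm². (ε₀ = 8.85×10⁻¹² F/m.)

A = Cd/(κε₀) = 1.70×10⁻¹⁰ × 6.19×10⁻³ / (16.8 × 8.85×10⁻¹²) = 7.08×10⁻³ m².

70.8 cm²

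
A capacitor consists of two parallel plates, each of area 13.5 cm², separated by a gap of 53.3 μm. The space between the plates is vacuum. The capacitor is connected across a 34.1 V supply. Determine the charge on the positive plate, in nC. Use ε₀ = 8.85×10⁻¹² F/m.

7.64 nC

A = 13.5 cm² = 1.35×10⁻³ m².
C = ε₀A/d = 8.85×10⁻¹² × 1.35×10⁻³ / 5.33×10⁻⁵ = 2.24×10⁻¹⁰ F.
Q = CV = 2.24×10⁻¹⁰ × 34.1 = 7.64×10⁻⁹ C.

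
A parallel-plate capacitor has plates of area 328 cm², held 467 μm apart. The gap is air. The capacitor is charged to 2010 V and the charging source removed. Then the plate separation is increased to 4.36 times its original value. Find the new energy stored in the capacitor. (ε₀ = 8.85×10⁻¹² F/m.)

5.47 mJ

A = 328 cm² = 3.28×10⁻² m².
Initially C₁ = ε₀A/d = 8.85×10⁻¹² × 3.28×10⁻² / 4.67×10⁻⁴ = 6.22×10⁻¹⁰ F.
U₁ = 1.26×10⁻³ J.
Isolated ⇒ Q is held fixed. C₂ = 0.229 C₁ and U = Q²/(2C), so U₂/U₁ = C₁/C₂ = 4.36.
U₂ = 4.36 × 1.26×10⁻³ = 5.47×10⁻³ J.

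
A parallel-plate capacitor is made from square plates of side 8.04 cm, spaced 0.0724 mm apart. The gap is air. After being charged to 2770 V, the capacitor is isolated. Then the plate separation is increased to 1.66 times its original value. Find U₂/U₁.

U₂/U₁ ≈ 1.66

Isolated ⇒ Q is held fixed.
C₂ = 0.602 C₁ and U = Q²/(2C), so U₂/U₁ = C₁/C₂ = 1.66.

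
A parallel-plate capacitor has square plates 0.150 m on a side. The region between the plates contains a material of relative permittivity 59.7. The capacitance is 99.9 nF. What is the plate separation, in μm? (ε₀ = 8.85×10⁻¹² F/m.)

A = (0.150 m)² = 2.25×10⁻² m².
d = κε₀A/C = 59.7 × 8.85×10⁻¹² × 2.25×10⁻² / 9.99×10⁻⁸ = 1.19×10⁻⁴ m.

119 μm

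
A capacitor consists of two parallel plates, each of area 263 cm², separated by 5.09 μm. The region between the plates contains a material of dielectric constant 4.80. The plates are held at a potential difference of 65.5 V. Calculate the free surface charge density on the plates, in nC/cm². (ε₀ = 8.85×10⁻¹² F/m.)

σ ≈ 54.7 nC/cm²

A = 263 cm² = 2.63×10⁻² m².
C = κε₀A/d = 4.80 × 8.85×10⁻¹² × 2.63×10⁻² / 5.09×10⁻⁶ = 2.19×10⁻⁷ F.
σ = Q/A = CV/A = 2.19×10⁻⁷ × 65.5 / 2.63×10⁻² = 5.47×10⁻⁴ C/m².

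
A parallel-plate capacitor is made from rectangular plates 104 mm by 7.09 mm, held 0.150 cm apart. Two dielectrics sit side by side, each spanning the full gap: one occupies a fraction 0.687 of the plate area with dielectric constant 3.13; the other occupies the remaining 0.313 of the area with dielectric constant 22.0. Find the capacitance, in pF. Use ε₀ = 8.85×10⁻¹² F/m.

A = 104 × 7.09 mm² = 7.37×10⁻⁴ m².
Side-by-side slabs ⇒ two capacitors in parallel, each spanning the full gap.
C₁ = κ₁ε₀A₁/d = 3.13 × 8.85×10⁻¹² × 5.07×10⁻⁴ / 1.50×10⁻³ = 9.35×10⁻¹² F.
C₂ = κ₂ε₀A₂/d = 22.0 × 8.85×10⁻¹² × 2.31×10⁻⁴ / 1.50×10⁻³ = 3.00×10⁻¹¹ F.
C = C₁ + C₂ = 3.93×10⁻¹¹ F.

C ≈ 39.3 pF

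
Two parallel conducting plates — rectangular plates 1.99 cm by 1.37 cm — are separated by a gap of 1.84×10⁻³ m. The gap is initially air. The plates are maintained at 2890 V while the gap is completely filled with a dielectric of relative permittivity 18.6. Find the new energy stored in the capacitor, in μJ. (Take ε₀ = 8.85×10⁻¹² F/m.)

A = 1.99 × 1.37 cm² = 2.73×10⁻⁴ m².
Initially C₁ = ε₀A/d = 8.85×10⁻¹² × 2.73×10⁻⁴ / 1.84×10⁻³ = 1.31×10⁻¹² F.
U₁ = 5.48×10⁻⁶ J.
Battery connected ⇒ V is held fixed. C₂ = 18.6 C₁ and U = ½CV², so U₂/U₁ = C₂/C₁ = 18.6.
U₂ = 18.6 × 5.48×10⁻⁶ = 1.02×10⁻⁴ J.

102 μJ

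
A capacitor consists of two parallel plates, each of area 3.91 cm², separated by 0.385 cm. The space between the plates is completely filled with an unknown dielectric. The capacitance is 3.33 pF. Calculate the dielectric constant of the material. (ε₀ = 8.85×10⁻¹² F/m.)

κ ≈ 3.70

A = 3.91 cm² = 3.91×10⁻⁴ m².
κ = Cd/(ε₀A) = 3.33×10⁻¹² × 3.85×10⁻³ / (8.85×10⁻¹² × 3.91×10⁻⁴) = 3.70.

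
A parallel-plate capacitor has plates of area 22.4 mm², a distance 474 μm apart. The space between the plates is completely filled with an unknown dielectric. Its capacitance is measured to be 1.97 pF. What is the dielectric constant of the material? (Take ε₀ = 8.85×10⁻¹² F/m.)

κ ≈ 4.71

A = 22.4 mm² = 2.24×10⁻⁵ m².
κ = Cd/(ε₀A) = 1.97×10⁻¹² × 4.74×10⁻⁴ / (8.85×10⁻¹² × 2.24×10⁻⁵) = 4.71.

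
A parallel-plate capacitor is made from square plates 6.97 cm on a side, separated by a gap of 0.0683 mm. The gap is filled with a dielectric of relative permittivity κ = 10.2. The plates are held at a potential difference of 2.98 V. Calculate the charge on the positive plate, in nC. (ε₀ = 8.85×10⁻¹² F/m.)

A = (6.97 cm)² = 4.86×10⁻³ m².
C = κε₀A/d = 10.2 × 8.85×10⁻¹² × 4.86×10⁻³ / 6.83×10⁻⁵ = 6.42×10⁻⁹ F.
Q = CV = 6.42×10⁻⁹ × 2.98 = 1.91×10⁻⁸ C.

19.1 nC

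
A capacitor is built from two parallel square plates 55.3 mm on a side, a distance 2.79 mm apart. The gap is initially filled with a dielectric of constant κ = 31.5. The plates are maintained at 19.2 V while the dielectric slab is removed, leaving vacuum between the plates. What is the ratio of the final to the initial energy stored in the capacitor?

0.0317

Battery connected ⇒ V is held fixed.
C₂ = 0.0317 C₁ and U = ½CV², so U₂/U₁ = C₂/C₁ = 0.0317.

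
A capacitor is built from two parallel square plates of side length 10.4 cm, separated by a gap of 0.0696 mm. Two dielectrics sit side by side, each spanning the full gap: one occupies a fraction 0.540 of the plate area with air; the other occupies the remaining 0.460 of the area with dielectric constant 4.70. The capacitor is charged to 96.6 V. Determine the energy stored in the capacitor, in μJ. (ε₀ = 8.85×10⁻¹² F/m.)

17.3 μJ

A = (10.4 cm)² = 1.08×10⁻² m².
Side-by-side slabs ⇒ two capacitors in parallel, each spanning the full gap.
C₁ = κ₁ε₀A₁/d = 1.00 × 8.85×10⁻¹² × 5.84×10⁻³ / 6.96×10⁻⁵ = 7.43×10⁻¹⁰ F.
C₂ = κ₂ε₀A₂/d = 4.70 × 8.85×10⁻¹² × 4.98×10⁻³ / 6.96×10⁻⁵ = 2.97×10⁻⁹ F.
C = C₁ + C₂ = 3.72×10⁻⁹ F.
U = ½CV² = ½ × 3.72×10⁻⁹ × (96.6)² = 1.73×10⁻⁵ J.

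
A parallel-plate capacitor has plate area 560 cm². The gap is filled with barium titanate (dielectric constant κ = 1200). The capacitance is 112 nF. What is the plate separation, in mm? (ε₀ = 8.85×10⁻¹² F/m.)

A = 560 cm² = 5.60×10⁻² m².
d = κε₀A/C = 1200 × 8.85×10⁻¹² × 5.60×10⁻² / 1.12×10⁻⁷ = 5.31×10⁻³ m.

5.31 mm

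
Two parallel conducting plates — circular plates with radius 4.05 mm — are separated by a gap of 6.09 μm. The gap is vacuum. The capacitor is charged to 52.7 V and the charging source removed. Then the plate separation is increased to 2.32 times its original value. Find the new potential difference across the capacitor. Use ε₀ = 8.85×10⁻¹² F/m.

A = π(4.05 mm)² = 5.15×10⁻⁵ m².
Initially C₁ = ε₀A/d = 8.85×10⁻¹² × 5.15×10⁻⁵ / 6.09×10⁻⁶ = 7.49×10⁻¹¹ F.
V₁ = 52.7 V.
Isolated ⇒ Q is held fixed. C₂ = 0.431 C₁ and V = Q/C, so V₂/V₁ = C₁/C₂ = 2.32.
V₂ = 2.32 × 52.7 = 1.22×10² V.

V ≈ 122 V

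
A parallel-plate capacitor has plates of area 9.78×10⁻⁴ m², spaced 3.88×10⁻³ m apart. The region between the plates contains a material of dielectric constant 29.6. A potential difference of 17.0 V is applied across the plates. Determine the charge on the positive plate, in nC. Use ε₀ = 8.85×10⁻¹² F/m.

Q ≈ 1.12 nC

C = κε₀A/d = 29.6 × 8.85×10⁻¹² × 9.78×10⁻⁴ / 3.88×10⁻³ = 6.60×10⁻¹¹ F.
Q = CV = 6.60×10⁻¹¹ × 17.0 = 1.12×10⁻⁹ C.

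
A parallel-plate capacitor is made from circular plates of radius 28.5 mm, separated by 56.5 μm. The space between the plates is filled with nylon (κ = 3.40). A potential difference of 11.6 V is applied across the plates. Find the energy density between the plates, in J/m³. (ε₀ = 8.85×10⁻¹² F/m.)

0.634 J/m³

E = V/d = 11.6 / 5.65×10⁻⁵ = 2.05×10⁵ V/m.
u = ½κε₀E² = ½ × 3.40 × 8.85×10⁻¹² × (2.05×10⁵)² = 0.634 J/m³.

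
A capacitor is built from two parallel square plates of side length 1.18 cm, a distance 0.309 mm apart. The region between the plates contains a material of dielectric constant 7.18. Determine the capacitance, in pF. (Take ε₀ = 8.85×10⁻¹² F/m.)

28.6 pF

A = (1.18 cm)² = 1.39×10⁻⁴ m².
C = κε₀A/d = 7.18 × 8.85×10⁻¹² × 1.39×10⁻⁴ / 3.09×10⁻⁴ = 2.86×10⁻¹¹ F.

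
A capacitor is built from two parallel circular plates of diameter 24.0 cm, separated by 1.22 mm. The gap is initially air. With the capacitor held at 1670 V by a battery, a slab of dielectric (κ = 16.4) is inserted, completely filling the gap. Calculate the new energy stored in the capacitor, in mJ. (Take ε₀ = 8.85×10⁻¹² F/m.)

A = π(24.0/2 cm)² = 4.52×10⁻² m².
Initially C₁ = ε₀A/d = 8.85×10⁻¹² × 4.52×10⁻² / 1.22×10⁻³ = 3.28×10⁻¹⁰ F.
U₁ = 4.58×10⁻⁴ J.
Battery connected ⇒ V is held fixed. C₂ = 16.4 C₁ and U = ½CV², so U₂/U₁ = C₂/C₁ = 16.4.
U₂ = 16.4 × 4.58×10⁻⁴ = 7.50×10⁻³ J.

7.50 mJ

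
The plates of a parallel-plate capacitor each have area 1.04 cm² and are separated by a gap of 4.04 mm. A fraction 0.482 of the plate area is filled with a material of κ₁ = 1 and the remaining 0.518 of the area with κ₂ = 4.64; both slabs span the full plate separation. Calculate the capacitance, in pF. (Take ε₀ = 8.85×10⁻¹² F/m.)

C ≈ 0.657 pF

A = 1.04 cm² = 1.04×10⁻⁴ m².
Side-by-side slabs ⇒ two capacitors in parallel, each spanning the full gap.
C₁ = κ₁ε₀A₁/d = 1.00 × 8.85×10⁻¹² × 5.01×10⁻⁵ / 4.04×10⁻³ = 1.10×10⁻¹³ F.
C₂ = κ₂ε₀A₂/d = 4.64 × 8.85×10⁻¹² × 5.39×10⁻⁵ / 4.04×10⁻³ = 5.48×10⁻¹³ F.
C = C₁ + C₂ = 6.57×10⁻¹³ F.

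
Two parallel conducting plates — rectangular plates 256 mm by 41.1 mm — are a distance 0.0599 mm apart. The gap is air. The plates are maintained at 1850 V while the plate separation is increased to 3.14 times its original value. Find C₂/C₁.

C = ε₀A/d scales as 1/d, so C₂/C₁ = d₁/d₂ = 1/3.14 = 0.318.

C₂/C₁ ≈ 0.318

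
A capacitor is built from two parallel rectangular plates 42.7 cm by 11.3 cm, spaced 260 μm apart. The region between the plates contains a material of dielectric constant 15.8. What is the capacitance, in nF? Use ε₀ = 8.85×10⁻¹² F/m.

25.9 nF

A = 42.7 × 11.3 cm² = 4.83×10⁻² m².
C = κε₀A/d = 15.8 × 8.85×10⁻¹² × 4.83×10⁻² / 2.60×10⁻⁴ = 2.59×10⁻⁸ F.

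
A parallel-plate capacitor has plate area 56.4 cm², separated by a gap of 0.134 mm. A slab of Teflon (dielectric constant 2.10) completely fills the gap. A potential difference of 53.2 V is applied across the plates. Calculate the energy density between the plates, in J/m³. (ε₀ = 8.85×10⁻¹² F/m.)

E = V/d = 53.2 / 1.34×10⁻⁴ = 3.97×10⁵ V/m.
u = ½κε₀E² = ½ × 2.10 × 8.85×10⁻¹² × (3.97×10⁵)² = 1.46 J/m³.

u ≈ 1.46 J/m³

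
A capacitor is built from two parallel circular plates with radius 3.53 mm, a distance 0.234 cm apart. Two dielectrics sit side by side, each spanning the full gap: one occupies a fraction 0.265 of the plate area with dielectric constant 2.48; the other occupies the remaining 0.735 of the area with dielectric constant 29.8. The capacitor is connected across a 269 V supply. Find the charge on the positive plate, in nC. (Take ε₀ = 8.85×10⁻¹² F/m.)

A = π(3.53 mm)² = 3.91×10⁻⁵ m².
Side-by-side slabs ⇒ two capacitors in parallel, each spanning the full gap.
C₁ = κ₁ε₀A₁/d = 2.48 × 8.85×10⁻¹² × 1.04×10⁻⁵ / 2.34×10⁻³ = 9.73×10⁻¹⁴ F.
C₂ = κ₂ε₀A₂/d = 29.8 × 8.85×10⁻¹² × 2.88×10⁻⁵ / 2.34×10⁻³ = 3.24×10⁻¹² F.
C = C₁ + C₂ = 3.34×10⁻¹² F.
Q = CV = 3.34×10⁻¹² × 269 = 8.99×10⁻¹⁰ C.

Q ≈ 0.899 nC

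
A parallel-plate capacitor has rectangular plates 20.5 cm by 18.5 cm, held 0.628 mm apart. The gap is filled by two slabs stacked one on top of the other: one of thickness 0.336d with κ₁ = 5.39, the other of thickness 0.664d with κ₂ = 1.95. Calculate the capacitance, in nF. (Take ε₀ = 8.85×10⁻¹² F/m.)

A = 20.5 × 18.5 cm² = 3.79×10⁻² m².
Stacked slabs ⇒ two capacitors in series, each with the full plate area.
C₁ = κ₁ε₀A/d₁ = 5.39 × 8.85×10⁻¹² × 3.79×10⁻² / 2.11×10⁻⁴ = 8.57×10⁻⁹ F.
C₂ = κ₂ε₀A/d₂ = 1.95 × 8.85×10⁻¹² × 3.79×10⁻² / 4.17×10⁻⁴ = 1.57×10⁻⁹ F.
C = (1/C₁ + 1/C₂)⁻¹ = 1.33×10⁻⁹ F.

1.33 nF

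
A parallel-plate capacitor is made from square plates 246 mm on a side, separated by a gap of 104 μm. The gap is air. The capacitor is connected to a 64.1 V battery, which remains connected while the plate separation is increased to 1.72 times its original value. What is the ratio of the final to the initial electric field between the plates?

0.581

Battery connected ⇒ V is held fixed.
E = V/d, so E₂/E₁ = d₁/d₂ = 0.581.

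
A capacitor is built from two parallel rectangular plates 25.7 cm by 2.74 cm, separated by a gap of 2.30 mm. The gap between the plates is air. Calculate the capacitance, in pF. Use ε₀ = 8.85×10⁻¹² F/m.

27.1 pF

A = 25.7 × 2.74 cm² = 7.04×10⁻³ m².
C = ε₀A/d = 8.85×10⁻¹² × 7.04×10⁻³ / 2.30×10⁻³ = 2.71×10⁻¹¹ F.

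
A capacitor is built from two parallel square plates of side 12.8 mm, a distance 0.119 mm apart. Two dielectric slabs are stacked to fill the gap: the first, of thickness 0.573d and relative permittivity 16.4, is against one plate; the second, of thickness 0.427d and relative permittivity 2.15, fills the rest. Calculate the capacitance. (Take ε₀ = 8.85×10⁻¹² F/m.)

52.2 pF

A = (12.8 mm)² = 1.64×10⁻⁴ m².
Stacked slabs ⇒ two capacitors in series, each with the full plate area.
C₁ = κ₁ε₀A/d₁ = 16.4 × 8.85×10⁻¹² × 1.64×10⁻⁴ / 6.82×10⁻⁵ = 3.49×10⁻¹⁰ F.
C₂ = κ₂ε₀A/d₂ = 2.15 × 8.85×10⁻¹² × 1.64×10⁻⁴ / 5.08×10⁻⁵ = 6.14×10⁻¹¹ F.
C = (1/C₁ + 1/C₂)⁻¹ = 5.22×10⁻¹¹ F.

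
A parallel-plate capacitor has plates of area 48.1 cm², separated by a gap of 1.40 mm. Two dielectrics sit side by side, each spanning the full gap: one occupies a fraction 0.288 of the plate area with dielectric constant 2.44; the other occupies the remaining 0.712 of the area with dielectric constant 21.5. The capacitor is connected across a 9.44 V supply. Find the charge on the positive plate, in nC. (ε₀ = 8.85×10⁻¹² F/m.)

Q ≈ 4.60 nC

A = 48.1 cm² = 4.81×10⁻³ m².
Side-by-side slabs ⇒ two capacitors in parallel, each spanning the full gap.
C₁ = κ₁ε₀A₁/d = 2.44 × 8.85×10⁻¹² × 1.39×10⁻³ / 1.40×10⁻³ = 2.14×10⁻¹¹ F.
C₂ = κ₂ε₀A₂/d = 21.5 × 8.85×10⁻¹² × 3.42×10⁻³ / 1.40×10⁻³ = 4.65×10⁻¹⁰ F.
C = C₁ + C₂ = 4.87×10⁻¹⁰ F.
Q = CV = 4.87×10⁻¹⁰ × 9.44 = 4.60×10⁻⁹ C.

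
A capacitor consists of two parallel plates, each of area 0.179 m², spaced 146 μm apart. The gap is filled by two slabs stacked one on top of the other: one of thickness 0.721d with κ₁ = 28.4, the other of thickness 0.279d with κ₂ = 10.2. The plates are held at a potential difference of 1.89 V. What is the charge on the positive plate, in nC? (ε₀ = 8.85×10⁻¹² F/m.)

Stacked slabs ⇒ two capacitors in series, each with the full plate area.
C₁ = κ₁ε₀A/d₁ = 28.4 × 8.85×10⁻¹² × 0.179 / 1.05×10⁻⁴ = 4.27×10⁻⁷ F.
C₂ = κ₂ε₀A/d₂ = 10.2 × 8.85×10⁻¹² × 0.179 / 4.07×10⁻⁵ = 3.97×10⁻⁷ F.
C = (1/C₁ + 1/C₂)⁻¹ = 2.06×10⁻⁷ F.
Q = CV = 2.06×10⁻⁷ × 1.89 = 3.89×10⁻⁷ C.

Q ≈ 389 nC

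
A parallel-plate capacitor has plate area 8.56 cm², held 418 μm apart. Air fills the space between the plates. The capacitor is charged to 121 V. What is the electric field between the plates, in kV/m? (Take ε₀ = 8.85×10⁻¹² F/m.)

E = V/d = 121 / 4.18×10⁻⁴ = 2.89×10⁵ V/m.

289 kV/m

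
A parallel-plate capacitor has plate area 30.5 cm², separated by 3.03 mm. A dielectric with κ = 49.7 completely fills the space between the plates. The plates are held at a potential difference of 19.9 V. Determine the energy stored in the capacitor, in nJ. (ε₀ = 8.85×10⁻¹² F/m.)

87.7 nJ

A = 30.5 cm² = 3.05×10⁻³ m².
C = κε₀A/d = 49.7 × 8.85×10⁻¹² × 3.05×10⁻³ / 3.03×10⁻³ = 4.43×10⁻¹⁰ F.
U = ½CV² = ½ × 4.43×10⁻¹⁰ × (19.9)² = 8.77×10⁻⁸ J.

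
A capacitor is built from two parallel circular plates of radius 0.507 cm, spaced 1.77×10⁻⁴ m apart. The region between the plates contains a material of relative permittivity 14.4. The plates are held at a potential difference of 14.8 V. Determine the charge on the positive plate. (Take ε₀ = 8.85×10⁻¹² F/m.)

Q ≈ 0.861 nC

A = π(0.507 cm)² = 8.08×10⁻⁵ m².
C = κε₀A/d = 14.4 × 8.85×10⁻¹² × 8.08×10⁻⁵ / 1.77×10⁻⁴ = 5.81×10⁻¹¹ F.
Q = CV = 5.81×10⁻¹¹ × 14.8 = 8.61×10⁻¹⁰ C.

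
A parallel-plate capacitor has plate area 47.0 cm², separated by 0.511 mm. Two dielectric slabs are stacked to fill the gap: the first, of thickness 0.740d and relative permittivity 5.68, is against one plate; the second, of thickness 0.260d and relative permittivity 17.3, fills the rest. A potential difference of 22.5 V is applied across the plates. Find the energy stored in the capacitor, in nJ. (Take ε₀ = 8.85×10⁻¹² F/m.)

A = 47.0 cm² = 4.70×10⁻³ m².
Stacked slabs ⇒ two capacitors in series, each with the full plate area.
C₁ = κ₁ε₀A/d₁ = 5.68 × 8.85×10⁻¹² × 4.70×10⁻³ / 3.78×10⁻⁴ = 6.25×10⁻¹⁰ F.
C₂ = κ₂ε₀A/d₂ = 17.3 × 8.85×10⁻¹² × 4.70×10⁻³ / 1.33×10⁻⁴ = 5.42×10⁻⁹ F.
C = (1/C₁ + 1/C₂)⁻¹ = 5.60×10⁻¹⁰ F.
U = ½CV² = ½ × 5.60×10⁻¹⁰ × (22.5)² = 1.42×10⁻⁷ J.

U ≈ 142 nJ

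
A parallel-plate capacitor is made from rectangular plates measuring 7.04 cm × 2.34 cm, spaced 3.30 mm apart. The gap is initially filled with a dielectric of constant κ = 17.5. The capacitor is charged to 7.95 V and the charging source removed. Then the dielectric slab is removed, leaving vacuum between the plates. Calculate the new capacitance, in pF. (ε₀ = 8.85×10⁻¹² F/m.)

4.42 pF

A = 7.04 × 2.34 cm² = 1.65×10⁻³ m².
Initially C₁ = κε₀A/d = 17.5 × 8.85×10⁻¹² × 1.65×10⁻³ / 3.30×10⁻³ = 7.73×10⁻¹¹ F.
C = κε₀A/d scales with κ, so C₂/C₁ = 1/κ = 1/17.5 = 0.0571.
C₂ = 0.0571 × 7.73×10⁻¹¹ = 4.42×10⁻¹² F.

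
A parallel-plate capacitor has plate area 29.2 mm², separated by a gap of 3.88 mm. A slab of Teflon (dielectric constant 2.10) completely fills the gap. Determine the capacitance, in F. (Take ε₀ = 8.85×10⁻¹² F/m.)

C ≈ 1.40×10⁻¹³ F

A = 29.2 mm² = 2.92×10⁻⁵ m².
C = κε₀A/d = 2.10 × 8.85×10⁻¹² × 2.92×10⁻⁵ / 3.88×10⁻³ = 1.40×10⁻¹³ F.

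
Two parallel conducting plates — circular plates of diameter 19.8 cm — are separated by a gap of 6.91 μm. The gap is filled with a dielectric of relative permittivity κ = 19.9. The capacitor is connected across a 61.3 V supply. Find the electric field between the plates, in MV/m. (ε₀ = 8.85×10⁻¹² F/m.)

E ≈ 8.87 MV/m

E = V/d = 61.3 / 6.91×10⁻⁶ = 8.87×10⁶ V/m.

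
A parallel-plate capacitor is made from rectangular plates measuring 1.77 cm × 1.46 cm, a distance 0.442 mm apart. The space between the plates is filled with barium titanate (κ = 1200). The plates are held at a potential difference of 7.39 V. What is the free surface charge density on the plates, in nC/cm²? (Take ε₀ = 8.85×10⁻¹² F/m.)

A = 1.77 × 1.46 cm² = 2.58×10⁻⁴ m².
C = κε₀A/d = 1200 × 8.85×10⁻¹² × 2.58×10⁻⁴ / 4.42×10⁻⁴ = 6.21×10⁻⁹ F.
σ = Q/A = CV/A = 6.21×10⁻⁹ × 7.39 / 2.58×10⁻⁴ = 1.78×10⁻⁴ C/m².

σ ≈ 17.8 nC/cm²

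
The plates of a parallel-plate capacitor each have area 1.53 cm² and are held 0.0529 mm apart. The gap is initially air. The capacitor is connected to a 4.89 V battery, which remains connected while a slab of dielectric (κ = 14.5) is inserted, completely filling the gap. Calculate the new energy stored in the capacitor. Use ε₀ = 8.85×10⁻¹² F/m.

A = 1.53 cm² = 1.53×10⁻⁴ m².
Initially C₁ = ε₀A/d = 8.85×10⁻¹² × 1.53×10⁻⁴ / 5.29×10⁻⁵ = 2.56×10⁻¹¹ F.
U₁ = 3.06×10⁻¹⁰ J.
Battery connected ⇒ V is held fixed. C₂ = 14.5 C₁ and U = ½CV², so U₂/U₁ = C₂/C₁ = 14.5.
U₂ = 14.5 × 3.06×10⁻¹⁰ = 4.44×10⁻⁹ J.

U ≈ 4.44 nJ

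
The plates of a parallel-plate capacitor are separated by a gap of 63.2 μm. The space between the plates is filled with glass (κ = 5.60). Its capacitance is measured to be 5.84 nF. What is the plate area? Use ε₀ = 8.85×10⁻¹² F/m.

74.5 cm²

A = Cd/(κε₀) = 5.84×10⁻⁹ × 6.32×10⁻⁵ / (5.60 × 8.85×10⁻¹²) = 7.45×10⁻³ m².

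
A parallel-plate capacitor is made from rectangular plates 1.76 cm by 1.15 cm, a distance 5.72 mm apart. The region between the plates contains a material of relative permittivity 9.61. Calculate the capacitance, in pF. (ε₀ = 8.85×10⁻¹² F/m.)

A = 1.76 × 1.15 cm² = 2.02×10⁻⁴ m².
C = κε₀A/d = 9.61 × 8.85×10⁻¹² × 2.02×10⁻⁴ / 5.72×10⁻³ = 3.01×10⁻¹² F.

3.01 pF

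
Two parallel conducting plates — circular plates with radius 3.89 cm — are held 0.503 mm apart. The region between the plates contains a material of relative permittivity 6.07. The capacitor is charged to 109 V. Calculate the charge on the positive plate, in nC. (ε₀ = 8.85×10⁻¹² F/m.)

55.3 nC

A = π(3.89 cm)² = 4.75×10⁻³ m².
C = κε₀A/d = 6.07 × 8.85×10⁻¹² × 4.75×10⁻³ / 5.03×10⁻⁴ = 5.08×10⁻¹⁰ F.
Q = CV = 5.08×10⁻¹⁰ × 109 = 5.53×10⁻⁸ C.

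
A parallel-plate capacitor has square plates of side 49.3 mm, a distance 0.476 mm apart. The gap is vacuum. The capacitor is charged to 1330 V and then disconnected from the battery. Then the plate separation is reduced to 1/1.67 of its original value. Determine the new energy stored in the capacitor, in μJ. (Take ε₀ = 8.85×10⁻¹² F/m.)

23.9 μJ

A = (49.3 mm)² = 2.43×10⁻³ m².
Initially C₁ = ε₀A/d = 8.85×10⁻¹² × 2.43×10⁻³ / 4.76×10⁻⁴ = 4.52×10⁻¹¹ F.
U₁ = 4.00×10⁻⁵ J.
Isolated ⇒ Q is held fixed. C₂ = 1.67 C₁ and U = Q²/(2C), so U₂/U₁ = C₁/C₂ = 0.599.
U₂ = 0.599 × 4.00×10⁻⁵ = 2.39×10⁻⁵ J.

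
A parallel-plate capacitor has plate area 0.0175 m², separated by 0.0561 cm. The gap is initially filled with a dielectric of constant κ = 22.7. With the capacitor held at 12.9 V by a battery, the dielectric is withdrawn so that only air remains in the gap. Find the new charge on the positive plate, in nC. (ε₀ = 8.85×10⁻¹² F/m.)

Q ≈ 3.56 nC

Initially C₁ = κε₀A/d = 22.7 × 8.85×10⁻¹² × 1.75×10⁻² / 5.61×10⁻⁴ = 6.27×10⁻⁹ F.
Q₁ = 8.08×10⁻⁸ C.
Battery connected ⇒ V is held fixed. C₂ = 0.0441 C₁ and Q = CV, so Q₂/Q₁ = C₂/C₁ = 0.0441.
Q₂ = 0.0441 × 8.08×10⁻⁸ = 3.56×10⁻⁹ C.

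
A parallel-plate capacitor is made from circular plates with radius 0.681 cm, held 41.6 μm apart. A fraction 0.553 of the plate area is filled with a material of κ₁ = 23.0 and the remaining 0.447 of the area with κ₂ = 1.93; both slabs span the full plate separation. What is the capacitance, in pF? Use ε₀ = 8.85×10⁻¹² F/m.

A = π(0.681 cm)² = 1.46×10⁻⁴ m².
Side-by-side slabs ⇒ two capacitors in parallel, each spanning the full gap.
C₁ = κ₁ε₀A₁/d = 23.0 × 8.85×10⁻¹² × 8.06×10⁻⁵ / 4.16×10⁻⁵ = 3.94×10⁻¹⁰ F.
C₂ = κ₂ε₀A₂/d = 1.93 × 8.85×10⁻¹² × 6.51×10⁻⁵ / 4.16×10⁻⁵ = 2.67×10⁻¹¹ F.
C = C₁ + C₂ = 4.21×10⁻¹⁰ F.

C ≈ 421 pF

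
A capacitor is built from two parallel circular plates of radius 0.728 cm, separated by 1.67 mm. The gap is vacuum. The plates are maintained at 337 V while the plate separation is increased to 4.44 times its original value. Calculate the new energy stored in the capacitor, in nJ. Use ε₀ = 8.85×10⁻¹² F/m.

11.3 nJ

A = π(0.728 cm)² = 1.66×10⁻⁴ m².
Initially C₁ = ε₀A/d = 8.85×10⁻¹² × 1.66×10⁻⁴ / 1.67×10⁻³ = 8.82×10⁻¹³ F.
U₁ = 5.01×10⁻⁸ J.
Battery connected ⇒ V is held fixed. C₂ = 0.225 C₁ and U = ½CV², so U₂/U₁ = C₂/C₁ = 0.225.
U₂ = 0.225 × 5.01×10⁻⁸ = 1.13×10⁻⁸ J.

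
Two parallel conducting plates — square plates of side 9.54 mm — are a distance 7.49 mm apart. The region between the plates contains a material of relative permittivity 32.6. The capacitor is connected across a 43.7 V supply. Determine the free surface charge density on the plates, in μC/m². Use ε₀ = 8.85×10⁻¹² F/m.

A = (9.54 mm)² = 9.10×10⁻⁵ m².
C = κε₀A/d = 32.6 × 8.85×10⁻¹² × 9.10×10⁻⁵ / 7.49×10⁻³ = 3.51×10⁻¹² F.
σ = Q/A = CV/A = 3.51×10⁻¹² × 43.7 / 9.10×10⁻⁵ = 1.68×10⁻⁶ C/m².

σ ≈ 1.68 μC/m²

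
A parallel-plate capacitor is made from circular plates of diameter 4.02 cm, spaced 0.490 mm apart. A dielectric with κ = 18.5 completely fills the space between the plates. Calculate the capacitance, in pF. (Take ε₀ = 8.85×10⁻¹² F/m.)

A = π(4.02/2 cm)² = 1.27×10⁻³ m².
C = κε₀A/d = 18.5 × 8.85×10⁻¹² × 1.27×10⁻³ / 4.90×10⁻⁴ = 4.24×10⁻¹⁰ F.

C ≈ 424 pF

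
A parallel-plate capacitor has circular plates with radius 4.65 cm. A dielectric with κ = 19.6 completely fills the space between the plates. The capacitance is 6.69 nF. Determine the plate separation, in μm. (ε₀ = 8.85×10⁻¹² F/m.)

A = π(4.65 cm)² = 6.79×10⁻³ m².
d = κε₀A/C = 19.6 × 8.85×10⁻¹² × 6.79×10⁻³ / 6.69×10⁻⁹ = 1.76×10⁻⁴ m.

d ≈ 176 μm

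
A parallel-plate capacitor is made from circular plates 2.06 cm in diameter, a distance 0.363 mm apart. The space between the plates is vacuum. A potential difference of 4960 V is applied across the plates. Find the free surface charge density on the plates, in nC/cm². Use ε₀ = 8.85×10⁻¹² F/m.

A = π(2.06/2 cm)² = 3.33×10⁻⁴ m².
C = ε₀A/d = 8.85×10⁻¹² × 3.33×10⁻⁴ / 3.63×10⁻⁴ = 8.13×10⁻¹² F.
σ = Q/A = CV/A = 8.13×10⁻¹² × 4960 / 3.33×10⁻⁴ = 1.21×10⁻⁴ C/m².

12.1 nC/cm²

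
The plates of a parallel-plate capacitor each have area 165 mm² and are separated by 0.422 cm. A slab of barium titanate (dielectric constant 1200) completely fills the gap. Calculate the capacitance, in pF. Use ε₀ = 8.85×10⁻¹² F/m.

A = 165 mm² = 1.65×10⁻⁴ m².
C = κε₀A/d = 1200 × 8.85×10⁻¹² × 1.65×10⁻⁴ / 4.22×10⁻³ = 4.15×10⁻¹⁰ F.

415 pF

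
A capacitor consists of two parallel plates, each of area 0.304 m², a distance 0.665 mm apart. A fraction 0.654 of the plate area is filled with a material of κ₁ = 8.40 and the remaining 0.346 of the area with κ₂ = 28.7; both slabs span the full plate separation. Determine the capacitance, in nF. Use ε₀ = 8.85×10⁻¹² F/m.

Side-by-side slabs ⇒ two capacitors in parallel, each spanning the full gap.
C₁ = κ₁ε₀A₁/d = 8.40 × 8.85×10⁻¹² × 0.199 / 6.65×10⁻⁴ = 2.22×10⁻⁸ F.
C₂ = κ₂ε₀A₂/d = 28.7 × 8.85×10⁻¹² × 0.105 / 6.65×10⁻⁴ = 4.02×10⁻⁸ F.
C = C₁ + C₂ = 6.24×10⁻⁸ F.

C ≈ 62.4 nF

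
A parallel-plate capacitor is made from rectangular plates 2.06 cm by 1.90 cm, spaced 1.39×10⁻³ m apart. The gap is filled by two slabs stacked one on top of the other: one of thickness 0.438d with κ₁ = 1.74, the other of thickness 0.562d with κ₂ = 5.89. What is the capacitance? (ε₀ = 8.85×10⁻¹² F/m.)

7.18 pF

A = 2.06 × 1.90 cm² = 3.91×10⁻⁴ m².
Stacked slabs ⇒ two capacitors in series, each with the full plate area.
C₁ = κ₁ε₀A/d₁ = 1.74 × 8.85×10⁻¹² × 3.91×10⁻⁴ / 6.09×10⁻⁴ = 9.90×10⁻¹² F.
C₂ = κ₂ε₀A/d₂ = 5.89 × 8.85×10⁻¹² × 3.91×10⁻⁴ / 7.81×10⁻⁴ = 2.61×10⁻¹¹ F.
C = (1/C₁ + 1/C₂)⁻¹ = 7.18×10⁻¹² F.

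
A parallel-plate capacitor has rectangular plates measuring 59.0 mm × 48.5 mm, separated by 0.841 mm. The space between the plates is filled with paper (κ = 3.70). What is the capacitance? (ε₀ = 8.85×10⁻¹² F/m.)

A = 59.0 × 48.5 mm² = 2.86×10⁻³ m².
C = κε₀A/d = 3.70 × 8.85×10⁻¹² × 2.86×10⁻³ / 8.41×10⁻⁴ = 1.11×10⁻¹⁰ F.

C ≈ 111 pF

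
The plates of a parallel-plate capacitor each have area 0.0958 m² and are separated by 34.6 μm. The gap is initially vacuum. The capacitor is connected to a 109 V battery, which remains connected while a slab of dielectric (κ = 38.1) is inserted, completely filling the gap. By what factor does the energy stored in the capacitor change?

Battery connected ⇒ V is held fixed.
C₂ = 38.1 C₁ and U = ½CV², so U₂/U₁ = C₂/C₁ = 38.1.

38.1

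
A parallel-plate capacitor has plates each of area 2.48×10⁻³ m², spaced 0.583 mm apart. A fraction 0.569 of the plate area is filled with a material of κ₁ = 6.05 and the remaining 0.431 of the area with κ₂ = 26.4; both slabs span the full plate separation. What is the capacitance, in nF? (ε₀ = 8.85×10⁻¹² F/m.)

Side-by-side slabs ⇒ two capacitors in parallel, each spanning the full gap.
C₁ = κ₁ε₀A₁/d = 6.05 × 8.85×10⁻¹² × 1.41×10⁻³ / 5.83×10⁻⁴ = 1.30×10⁻¹⁰ F.
C₂ = κ₂ε₀A₂/d = 26.4 × 8.85×10⁻¹² × 1.07×10⁻³ / 5.83×10⁻⁴ = 4.28×10⁻¹⁰ F.
C = C₁ + C₂ = 5.58×10⁻¹⁰ F.

0.558 nF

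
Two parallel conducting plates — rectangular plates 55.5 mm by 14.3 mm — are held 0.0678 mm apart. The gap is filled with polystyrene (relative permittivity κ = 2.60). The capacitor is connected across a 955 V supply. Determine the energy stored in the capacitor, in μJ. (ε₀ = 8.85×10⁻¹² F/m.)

A = 55.5 × 14.3 mm² = 7.94×10⁻⁴ m².
C = κε₀A/d = 2.60 × 8.85×10⁻¹² × 7.94×10⁻⁴ / 6.78×10⁻⁵ = 2.69×10⁻¹⁰ F.
U = ½CV² = ½ × 2.69×10⁻¹⁰ × (955)² = 1.23×10⁻⁴ J.

U ≈ 123 μJ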